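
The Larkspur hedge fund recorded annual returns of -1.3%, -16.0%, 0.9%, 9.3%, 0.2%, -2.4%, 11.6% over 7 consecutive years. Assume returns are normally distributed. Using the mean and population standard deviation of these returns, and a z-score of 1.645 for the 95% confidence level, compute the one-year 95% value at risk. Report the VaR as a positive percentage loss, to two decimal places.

13.36

Mean return r̄ = 2.30 / 7 = 0.3286%
Σ(r − r̄)² = 484.5943; population σ = √(484.5943/7) = 8.3203%
VaR = −(r̄ − z·σ) = −(0.3286 − 1.645 × 8.3203) = −(-13.3583) = 13.3583%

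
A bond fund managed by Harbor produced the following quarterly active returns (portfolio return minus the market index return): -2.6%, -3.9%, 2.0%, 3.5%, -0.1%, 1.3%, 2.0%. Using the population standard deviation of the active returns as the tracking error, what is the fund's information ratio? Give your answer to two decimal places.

0.13

Mean return r̄ = 2.20 / 7 = 0.3143%
Σ(r − r̄)² = (-2.6 − 0.3143)² + (-3.9 − 0.3143)² + … = 43.2286
σ = √[43.2286 / 7] = 2.4851%
IR = r̄ / tracking error = 0.3143 / 2.4851 = 0.1265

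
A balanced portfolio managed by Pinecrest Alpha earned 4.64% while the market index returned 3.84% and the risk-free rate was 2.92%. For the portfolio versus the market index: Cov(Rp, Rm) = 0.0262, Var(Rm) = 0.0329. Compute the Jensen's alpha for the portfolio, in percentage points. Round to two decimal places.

β = Cov / Var = 0.0262 / 0.0329 = 0.7964
E[R] = Rf + β(Rm − Rf) = 2.92% + 0.7964 × (3.84% − 2.92%) = 3.6527%
α = Rp − E[R] = 4.64% − 3.6527% = 0.9873

0.99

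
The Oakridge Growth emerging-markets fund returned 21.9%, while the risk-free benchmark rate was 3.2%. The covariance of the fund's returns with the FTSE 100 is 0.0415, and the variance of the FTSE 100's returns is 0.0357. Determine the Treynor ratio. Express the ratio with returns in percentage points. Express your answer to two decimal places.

β = Cov / Var = 0.0415 / 0.0357 = 1.1625
Treynor = (Rp − Rf) / β = (21.9% − 3.2%) / 1.1625 = 18.70 / 1.1625 = 16.0860

16.09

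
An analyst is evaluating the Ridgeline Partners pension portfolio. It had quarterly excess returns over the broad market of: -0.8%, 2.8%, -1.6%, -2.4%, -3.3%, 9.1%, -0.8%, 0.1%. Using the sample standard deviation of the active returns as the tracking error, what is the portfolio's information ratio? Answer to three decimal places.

Mean return r̄ = 3.10 / 8 = 0.3875%
Sample std dev = √[109.9488 / 7] = 3.9632%
IR = r̄ / tracking error = 0.3875 / 3.9632 = 0.0978

0.098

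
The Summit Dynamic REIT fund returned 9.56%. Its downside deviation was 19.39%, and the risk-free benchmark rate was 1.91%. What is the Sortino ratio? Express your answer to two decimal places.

0.39

Sortino = (Rp − Rf) / σd = (9.56% − 1.91%) / 19.39% = 7.65% / 19.39% = 0.3945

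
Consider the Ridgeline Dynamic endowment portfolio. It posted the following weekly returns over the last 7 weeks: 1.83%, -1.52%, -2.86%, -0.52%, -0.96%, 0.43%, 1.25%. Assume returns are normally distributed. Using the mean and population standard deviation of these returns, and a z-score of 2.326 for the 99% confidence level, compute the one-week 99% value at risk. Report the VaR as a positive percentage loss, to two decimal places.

μ = (1.83 − 1.52 − 2.86 − 0.52 − 0.96 + 0.43 + 1.25) / 7 = -2.350 / 7 = -0.3357%
Σ(r − μ)² = 15.9894; population σ = √(15.9894/7) = 1.5114%
VaR = −(μ − z·σ) = −(-0.3357 − 2.326 × 1.5114) = −(-3.8512) = 3.8512%

3.85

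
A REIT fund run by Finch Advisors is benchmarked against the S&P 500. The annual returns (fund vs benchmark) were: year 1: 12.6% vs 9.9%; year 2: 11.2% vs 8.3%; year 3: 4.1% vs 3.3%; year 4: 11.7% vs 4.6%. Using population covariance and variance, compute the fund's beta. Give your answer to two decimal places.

r̄p = 9.9000%,  r̄m = 6.5250%
Cov = Σ(rp − r̄p)(rm − r̄m) / 4 = 6.6650
Var(rm) = Σ(rm − r̄m)² / 4 = 7.1619
β = Cov / Var = 6.6650 / 7.1619 = 0.9306

0.93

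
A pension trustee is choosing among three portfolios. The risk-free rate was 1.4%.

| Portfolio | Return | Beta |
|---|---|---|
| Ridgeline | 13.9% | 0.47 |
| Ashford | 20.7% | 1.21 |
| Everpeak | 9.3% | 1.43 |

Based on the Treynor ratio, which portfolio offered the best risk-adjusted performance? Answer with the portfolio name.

Ridgeline

Ridgeline: Treynor = (13.9% − 1.4%) / 0.47 = 26.596
Ashford: Treynor = (20.7% − 1.4%) / 1.21 = 15.950
Everpeak: Treynor = (9.3% − 1.4%) / 1.43 = 5.524
Highest: Ridgeline (26.596).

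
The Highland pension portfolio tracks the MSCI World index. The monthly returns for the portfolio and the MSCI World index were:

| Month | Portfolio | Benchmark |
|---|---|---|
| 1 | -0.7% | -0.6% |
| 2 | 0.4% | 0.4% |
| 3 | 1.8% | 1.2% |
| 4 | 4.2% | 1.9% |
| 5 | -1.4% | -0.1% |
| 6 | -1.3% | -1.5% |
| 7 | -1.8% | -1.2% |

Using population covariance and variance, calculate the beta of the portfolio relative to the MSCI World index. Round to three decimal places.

r̄p = 0.1714%,  r̄m = 0.0143%
Cov = Σ(rp − r̄p)(rm − r̄m) / 7 = 2.1361
Var(rm) = Σ(rm − r̄m)² / 7 = 1.3241
β = Cov / Var = 2.1361 / 1.3241 = 1.6132

1.613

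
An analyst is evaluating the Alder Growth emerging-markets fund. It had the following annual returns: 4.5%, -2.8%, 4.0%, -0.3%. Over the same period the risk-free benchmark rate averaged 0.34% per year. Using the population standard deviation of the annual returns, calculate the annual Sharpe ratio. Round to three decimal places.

0.333

r̄ = (4.5 − 2.8 + 4 − 0.3) / 4 = 1.3500%
Σ(r − r̄)² = 36.8900; population σ = √(36.8900/4) = 3.0369%
Sharpe = (r̄ − rf) / σ = (1.3500 − 0.34) / 3.0369 = 1.0100 / 3.0369 = 0.3326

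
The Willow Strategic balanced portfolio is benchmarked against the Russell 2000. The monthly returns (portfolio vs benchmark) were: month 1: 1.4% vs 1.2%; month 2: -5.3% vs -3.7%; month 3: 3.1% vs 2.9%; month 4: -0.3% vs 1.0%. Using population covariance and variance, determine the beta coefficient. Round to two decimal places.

1.26

r̄p = -0.2750%,  r̄m = 0.3500%
Cov = Σ(rp − r̄p)(rm − r̄m) / 4 = 7.5913
Var(rm) = Σ(rm − r̄m)² / 4 = 6.0125
β = Cov / Var = 7.5913 / 6.0125 = 1.2626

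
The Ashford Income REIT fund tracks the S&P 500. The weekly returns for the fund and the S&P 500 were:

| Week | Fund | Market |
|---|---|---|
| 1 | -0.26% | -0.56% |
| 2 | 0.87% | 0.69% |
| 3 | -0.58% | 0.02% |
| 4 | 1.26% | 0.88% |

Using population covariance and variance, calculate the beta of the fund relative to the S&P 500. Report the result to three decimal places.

r̄p = 0.3225%,  r̄m = 0.2575%
Cov = Σ(rp − r̄p)(rm − r̄m) / 4 = 0.3777
Var(rm) = Σ(rm − r̄m)² / 4 = 0.3248
β = Cov / Var = 0.3777 / 0.3248 = 1.1629

1.163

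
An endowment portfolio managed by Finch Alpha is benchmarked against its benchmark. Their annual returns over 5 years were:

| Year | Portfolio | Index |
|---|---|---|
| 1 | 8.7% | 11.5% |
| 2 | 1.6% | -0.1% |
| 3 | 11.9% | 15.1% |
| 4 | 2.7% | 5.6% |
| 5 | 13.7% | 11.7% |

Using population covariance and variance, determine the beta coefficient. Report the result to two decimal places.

0.81

r̄p = 7.7200%,  r̄m = 8.7600%
Cov = Σ(rp − r̄p)(rm − r̄m) / 5 = 23.3708
Var(rm) = Σ(rm − r̄m)² / 5 = 28.9664
β = Cov / Var = 23.3708 / 28.9664 = 0.8068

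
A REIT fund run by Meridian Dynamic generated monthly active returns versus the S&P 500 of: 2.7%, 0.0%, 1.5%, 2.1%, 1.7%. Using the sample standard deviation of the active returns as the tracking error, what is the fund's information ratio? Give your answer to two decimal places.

1.59

μ = (2.7 + 0 + 1.5 + 2.1 + 1.7) / 5 = 8.00 / 5 = 1.6000%
Sample σ = √[Σ(r − μ)² / 4] = √[4.0400 / 4] = √1.0100 = 1.0050%
IR = μ / tracking error = 1.6000 / 1.0050 = 1.5920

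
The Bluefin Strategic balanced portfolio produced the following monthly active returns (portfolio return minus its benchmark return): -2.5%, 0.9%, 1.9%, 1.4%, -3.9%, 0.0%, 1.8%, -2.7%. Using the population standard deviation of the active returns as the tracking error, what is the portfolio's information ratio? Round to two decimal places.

-0.18

Mean return μ = -3.10 / 8 = -0.3875%
Population σ = √[Σ(r − μ)² / 8] = √[37.1688 / 8] = √4.6461 = 2.1555%
IR = μ / tracking error = -0.3875 / 2.1555 = -0.1798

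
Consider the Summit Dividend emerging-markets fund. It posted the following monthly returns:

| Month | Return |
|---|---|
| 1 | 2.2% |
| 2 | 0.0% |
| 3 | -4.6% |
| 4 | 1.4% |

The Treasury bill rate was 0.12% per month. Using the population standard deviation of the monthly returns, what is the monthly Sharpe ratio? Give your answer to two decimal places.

-0.14

r̄ = (2.2 + 0 − 4.6 + 1.4) / 4 = -1.00 / 4 = -0.2500%
Population σ = √[Σ(r − r̄)² / 4] = √[27.7100 / 4] = √6.9275 = 2.6320%
Sharpe = (r̄ − rf) / σ = (-0.2500 − 0.12) / 2.6320 = -0.3700 / 2.6320 = -0.1406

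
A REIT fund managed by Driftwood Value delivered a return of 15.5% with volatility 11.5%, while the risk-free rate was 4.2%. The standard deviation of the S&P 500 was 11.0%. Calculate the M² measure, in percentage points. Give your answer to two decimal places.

15.01

Sharpe = (Rp − Rf) / σp = (15.5% − 4.2%) / 11.5% = 0.9826
M² = Rf + Sharpe × σm = 4.2% + 0.9826 × 11.0% = 15.0086%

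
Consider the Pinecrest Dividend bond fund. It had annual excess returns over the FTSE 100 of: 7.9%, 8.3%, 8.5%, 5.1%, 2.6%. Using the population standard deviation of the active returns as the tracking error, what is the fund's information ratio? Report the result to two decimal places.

2.82

r̄ = (7.9 + 8.3 + 8.5 + 5.1 + 2.6) / 5 = 6.4800%
Population std dev = √[26.3680 / 5] = 2.2964%
IR = r̄ / tracking error = 6.4800 / 2.2964 = 2.8218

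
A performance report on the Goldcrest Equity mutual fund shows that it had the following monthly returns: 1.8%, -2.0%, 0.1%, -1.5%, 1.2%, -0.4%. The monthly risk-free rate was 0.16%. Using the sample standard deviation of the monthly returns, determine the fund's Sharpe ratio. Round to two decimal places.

-0.20

r̄ = (1.8 − 2 + 0.1 − 1.5 + 1.2 − 0.4) / 6 = -0.80 / 6 = -0.1333%
Σ(r − r̄)² = 10.9933; sample σ = √(10.9933/5) = 1.4828%
Sharpe = (r̄ − rf) / σ = (-0.1333 − 0.16) / 1.4828 = -0.2933 / 1.4828 = -0.1978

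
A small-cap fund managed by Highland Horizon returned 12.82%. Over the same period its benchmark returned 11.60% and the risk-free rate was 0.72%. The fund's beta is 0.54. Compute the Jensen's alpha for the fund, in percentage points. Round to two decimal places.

CAPM expected return = Rf + β(Rm − Rf) = 0.72% + 0.54 × (11.60% − 0.72%) = 0.72 + 0.54 × 10.88 = 6.5952%
Jensen's α = Rp − E[R] = 12.82% − 6.5952% = 6.2248

6.22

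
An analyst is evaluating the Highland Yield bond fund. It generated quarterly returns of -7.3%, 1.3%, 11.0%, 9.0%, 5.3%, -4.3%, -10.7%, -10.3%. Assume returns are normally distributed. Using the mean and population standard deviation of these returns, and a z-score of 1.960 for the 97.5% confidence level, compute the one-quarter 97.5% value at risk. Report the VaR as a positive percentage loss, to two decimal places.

16.55

μ = (-7.3 + 1.3 + 11 + 9 + 5.3 − 4.3 − 10.7 − 10.3) / 8 = -0.7500%
Population σ = √[Σ(r − μ)² / 8] = √[519.6400 / 8] = √64.9550 = 8.0595%
VaR = −(μ − z·σ) = −(-0.7500 − 1.960 × 8.0595) = −(-16.5466) = 16.5466%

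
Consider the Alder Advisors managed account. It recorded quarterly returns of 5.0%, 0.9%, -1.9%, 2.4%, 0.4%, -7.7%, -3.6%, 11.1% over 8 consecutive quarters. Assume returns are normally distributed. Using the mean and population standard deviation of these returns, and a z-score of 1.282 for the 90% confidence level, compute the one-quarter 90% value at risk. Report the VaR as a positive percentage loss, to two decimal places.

5.98

Mean return μ = 6.60 / 8 = 0.8250%
Σ(r − μ)² = (5 − 0.8250)² + (0.9 − 0.8250)² + … = 225.3550
σ = √[225.3550 / 8] = 5.3075%
VaR = −(μ − z·σ) = −(0.8250 − 1.282 × 5.3075) = −(-5.9792) = 5.9792%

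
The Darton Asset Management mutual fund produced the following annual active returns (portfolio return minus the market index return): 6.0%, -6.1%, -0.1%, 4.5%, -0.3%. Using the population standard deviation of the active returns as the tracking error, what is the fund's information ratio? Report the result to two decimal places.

0.19

Mean return r̄ = 4.00 / 5 = 0.8000%
Population σ = √[Σ(r − r̄)² / 5] = √[90.3600 / 5] = √18.0720 = 4.2511%
IR = r̄ / tracking error = 0.8000 / 4.2511 = 0.1882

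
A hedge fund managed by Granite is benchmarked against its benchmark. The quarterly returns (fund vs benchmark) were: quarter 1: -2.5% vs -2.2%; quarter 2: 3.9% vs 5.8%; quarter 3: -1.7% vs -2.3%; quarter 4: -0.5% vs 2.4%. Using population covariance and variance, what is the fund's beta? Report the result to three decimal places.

0.685

r̄p = -0.2000%,  r̄m = 0.9250%
Cov = Σ(rp − r̄p)(rm − r̄m) / 4 = 7.8925
Var(rm) = Σ(rm − r̄m)² / 4 = 11.5269
β = Cov / Var = 7.8925 / 11.5269 = 0.6847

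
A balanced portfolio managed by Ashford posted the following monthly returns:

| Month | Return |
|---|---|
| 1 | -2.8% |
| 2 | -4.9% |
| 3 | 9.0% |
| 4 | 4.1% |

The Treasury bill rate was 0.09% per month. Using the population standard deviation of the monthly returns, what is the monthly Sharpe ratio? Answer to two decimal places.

r̄ = (-2.8 − 4.9 + 9 + 4.1) / 4 = 1.3500%
Σ(r − r̄)² = (-2.8 − 1.3500)² + (-4.9 − 1.3500)² + … = 122.3700
population σ = √(122.3700 / 4) = √30.5925 = 5.5310%
Sharpe = (r̄ − rf) / σ = (1.3500 − 0.09) / 5.5310 = 1.2600 / 5.5310 = 0.2278

0.23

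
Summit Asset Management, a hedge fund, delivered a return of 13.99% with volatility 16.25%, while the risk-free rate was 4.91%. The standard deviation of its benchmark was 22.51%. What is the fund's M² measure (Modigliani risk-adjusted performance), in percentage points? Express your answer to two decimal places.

17.49

Sharpe = (Rp − Rf) / σp = (13.99% − 4.91%) / 16.25% = 0.5588
M² = Rf + Sharpe × σm = 4.91% + 0.5588 × 22.51% = 17.4886%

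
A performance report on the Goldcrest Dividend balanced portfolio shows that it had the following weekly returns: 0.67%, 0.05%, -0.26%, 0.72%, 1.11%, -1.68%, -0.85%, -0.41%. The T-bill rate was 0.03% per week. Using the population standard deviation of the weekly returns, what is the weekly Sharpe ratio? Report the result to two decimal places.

r̄ = (0.67 + 0.05 − 0.26 + 0.72 + 1.11 − 1.68 − 0.85 − 0.41) / 8 = -0.0813%
Σ(r − r̄)² = (0.67 − (-0.0813))² + (0.05 − (-0.0813))² + … = 5.9297
σ = √[5.9297 / 8] = 0.8609%
Sharpe = (r̄ − rf) / σ = (-0.0813 − 0.03) / 0.8609 = -0.1113 / 0.8609 = -0.1293

-0.13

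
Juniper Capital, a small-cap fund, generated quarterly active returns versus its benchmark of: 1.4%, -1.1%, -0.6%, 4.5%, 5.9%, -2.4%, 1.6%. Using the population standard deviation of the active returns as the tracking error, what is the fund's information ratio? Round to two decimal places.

0.48

Mean return μ = 9.30 / 7 = 1.3286%
Σ(r − μ)² = (1.4 − 1.3286)² + (-1.1 − 1.3286)² + … = 54.5543
population σ = √(54.5543 / 7) = √7.7935 = 2.7917%
IR = μ / tracking error = 1.3286 / 2.7917 = 0.4759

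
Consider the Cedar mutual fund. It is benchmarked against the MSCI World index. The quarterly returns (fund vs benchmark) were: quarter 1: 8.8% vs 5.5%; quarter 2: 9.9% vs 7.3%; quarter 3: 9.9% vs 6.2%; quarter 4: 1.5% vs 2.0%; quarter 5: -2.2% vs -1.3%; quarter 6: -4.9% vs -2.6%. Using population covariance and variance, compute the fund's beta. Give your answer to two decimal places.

1.58

r̄p = 3.8333%,  r̄m = 2.8500%
Cov = Σ(rp − r̄p)(rm − r̄m) / 6 = 22.5167
Var(rm) = Σ(rm − r̄m)² / 6 = 14.2825
β = Cov / Var = 22.5167 / 14.2825 = 1.5765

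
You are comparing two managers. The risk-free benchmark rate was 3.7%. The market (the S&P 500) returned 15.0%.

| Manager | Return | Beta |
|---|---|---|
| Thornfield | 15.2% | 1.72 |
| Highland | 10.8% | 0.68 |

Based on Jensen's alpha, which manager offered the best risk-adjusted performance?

Highland

Thornfield: α = 15.2% − [3.7% + 1.72 × (15.0% − 3.7%)] = -7.936
Highland: α = 10.8% − [3.7% + 0.68 × (15.0% − 3.7%)] = -0.584
Highest: Highland (-0.584).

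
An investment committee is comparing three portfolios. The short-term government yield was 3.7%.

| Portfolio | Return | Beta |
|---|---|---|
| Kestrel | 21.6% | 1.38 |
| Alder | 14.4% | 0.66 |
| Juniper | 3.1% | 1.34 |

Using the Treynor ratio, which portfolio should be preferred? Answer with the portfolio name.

Kestrel: Treynor = (21.6% − 3.7%) / 1.38 = 12.971
Alder: Treynor = (14.4% − 3.7%) / 0.66 = 16.212
Juniper: Treynor = (3.1% − 3.7%) / 1.34 = -0.448
Highest: Alder (16.212).

Alder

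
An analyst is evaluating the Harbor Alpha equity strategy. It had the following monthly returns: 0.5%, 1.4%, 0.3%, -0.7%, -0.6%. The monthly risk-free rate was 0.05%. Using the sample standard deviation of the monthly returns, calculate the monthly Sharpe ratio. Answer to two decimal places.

0.15

r̄ = (0.5 + 1.4 + 0.3 − 0.7 − 0.6) / 5 = 0.1800%
Σ(r − r̄)² = 2.9880; sample σ = √(2.9880/4) = 0.8643%
Sharpe = (r̄ − rf) / σ = (0.1800 − 0.05) / 0.8643 = 0.1300 / 0.8643 = 0.1504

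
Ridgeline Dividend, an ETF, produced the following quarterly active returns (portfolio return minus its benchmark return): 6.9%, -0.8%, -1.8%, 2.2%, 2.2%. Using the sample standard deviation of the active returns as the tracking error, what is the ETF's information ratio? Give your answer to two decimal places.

0.51

r̄ = (6.9 − 0.8 − 1.8 + 2.2 + 2.2) / 5 = 8.70 / 5 = 1.7400%
Sample σ = √[Σ(r − r̄)² / 4] = √[46.0320 / 4] = √11.5080 = 3.3923%
IR = r̄ / tracking error = 1.7400 / 3.3923 = 0.5129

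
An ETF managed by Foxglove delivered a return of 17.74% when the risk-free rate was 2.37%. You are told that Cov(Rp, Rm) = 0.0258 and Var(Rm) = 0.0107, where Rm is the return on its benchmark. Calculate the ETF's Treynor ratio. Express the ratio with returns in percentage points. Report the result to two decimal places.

β = Cov / Var = 0.0258 / 0.0107 = 2.4112
Treynor = (Rp − Rf) / β = (17.74% − 2.37%) / 2.4112 = 15.37 / 2.4112 = 6.3744

6.37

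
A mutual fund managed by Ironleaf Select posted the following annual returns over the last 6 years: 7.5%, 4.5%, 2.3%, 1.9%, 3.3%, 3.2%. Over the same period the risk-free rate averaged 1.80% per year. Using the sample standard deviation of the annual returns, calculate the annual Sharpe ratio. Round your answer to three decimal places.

0.976

r̄ = (7.5 + 4.5 + 2.3 + 1.9 + 3.3 + 3.2) / 6 = 22.70 / 6 = 3.7833%
Σ(r − r̄)² = (7.5 − 3.7833)² + (4.5 − 3.7833)² + (2.3 − 3.7833)² + … = 20.6483
sample σ = √(20.6483 / 5) = √4.1297 = 2.0322%
Sharpe = (r̄ − rf) / σ = (3.7833 − 1.8) / 2.0322 = 1.9833 / 2.0322 = 0.9759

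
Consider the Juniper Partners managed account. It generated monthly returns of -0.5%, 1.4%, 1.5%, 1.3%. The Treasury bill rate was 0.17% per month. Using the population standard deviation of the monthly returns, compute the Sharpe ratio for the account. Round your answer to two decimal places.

r̄ = (-0.5 + 1.4 + 1.5 + 1.3) / 4 = 0.9250%
Population σ = √[Σ(r − r̄)² / 4] = √[2.7275 / 4] = √0.6819 = 0.8258%
Sharpe = (r̄ − rf) / σ = (0.9250 − 0.17) / 0.8258 = 0.7550 / 0.8258 = 0.9143

0.91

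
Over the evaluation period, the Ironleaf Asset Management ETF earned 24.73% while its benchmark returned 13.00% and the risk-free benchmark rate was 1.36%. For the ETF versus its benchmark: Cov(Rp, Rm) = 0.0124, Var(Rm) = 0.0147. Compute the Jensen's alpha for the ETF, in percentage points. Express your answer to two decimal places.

13.55

β = Cov / Var = 0.0124 / 0.0147 = 0.8435
E[R] = Rf + β(Rm − Rf) = 1.36% + 0.8435 × (13.00% − 1.36%) = 11.1783%
α = Rp − E[R] = 24.73% − 11.1783% = 13.5517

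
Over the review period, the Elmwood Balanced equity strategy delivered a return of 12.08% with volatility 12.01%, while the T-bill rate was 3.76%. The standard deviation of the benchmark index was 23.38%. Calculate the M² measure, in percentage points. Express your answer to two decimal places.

Sharpe = (Rp − Rf) / σp = (12.08% − 3.76%) / 12.01% = 0.6928
M² = Rf + Sharpe × σm = 3.76% + 0.6928 × 23.38% = 19.9577%

19.96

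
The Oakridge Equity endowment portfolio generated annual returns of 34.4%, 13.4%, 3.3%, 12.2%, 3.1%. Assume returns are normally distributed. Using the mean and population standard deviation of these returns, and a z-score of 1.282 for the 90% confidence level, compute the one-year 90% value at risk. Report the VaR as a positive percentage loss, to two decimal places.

r̄ = (34.4 + 13.4 + 3.3 + 12.2 + 3.1) / 5 = 66.40 / 5 = 13.2800%
Σ(r − r̄)² = 650.4680; population σ = √(650.4680/5) = 11.4059%
VaR = −(r̄ − z·σ) = −(13.2800 − 1.282 × 11.4059) = −(-1.3424) = 1.3424%

1.34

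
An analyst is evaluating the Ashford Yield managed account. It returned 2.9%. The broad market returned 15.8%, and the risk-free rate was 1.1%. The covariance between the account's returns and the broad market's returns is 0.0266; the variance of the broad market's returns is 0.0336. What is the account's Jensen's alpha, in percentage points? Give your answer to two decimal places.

β = Cov / Var = 0.0266 / 0.0336 = 0.7917
E[R] = Rf + β(Rm − Rf) = 1.1% + 0.7917 × (15.8% − 1.1%) = 12.7380%
α = Rp − E[R] = 2.9% − 12.7380% = -9.8380

-9.84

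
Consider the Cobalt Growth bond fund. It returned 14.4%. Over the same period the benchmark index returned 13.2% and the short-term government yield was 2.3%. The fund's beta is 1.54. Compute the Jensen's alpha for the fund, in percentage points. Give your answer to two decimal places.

CAPM expected return = Rf + β(Rm − Rf) = 2.3% + 1.54 × (13.2% − 2.3%) = 2.3 + 1.54 × 10.90 = 19.0860%
Jensen's α = Rp − E[R] = 14.4% − 19.0860% = -4.6860

-4.69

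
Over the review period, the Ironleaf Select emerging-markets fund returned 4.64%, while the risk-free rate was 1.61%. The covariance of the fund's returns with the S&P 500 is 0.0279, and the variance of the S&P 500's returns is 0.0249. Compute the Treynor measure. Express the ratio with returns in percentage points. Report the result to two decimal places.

β = Cov / Var = 0.0279 / 0.0249 = 1.1205
Treynor = (Rp − Rf) / β = (4.64% − 1.61%) / 1.1205 = 3.03 / 1.1205 = 2.7041

2.70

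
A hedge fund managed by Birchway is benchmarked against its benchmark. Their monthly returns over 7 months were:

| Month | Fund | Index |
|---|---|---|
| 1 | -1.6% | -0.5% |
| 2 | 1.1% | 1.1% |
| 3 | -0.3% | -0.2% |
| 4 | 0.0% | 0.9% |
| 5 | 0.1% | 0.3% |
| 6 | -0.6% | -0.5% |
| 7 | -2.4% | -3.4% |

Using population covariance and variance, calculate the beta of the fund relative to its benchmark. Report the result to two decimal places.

0.69

r̄p = -0.5286%,  r̄m = -0.3286%
Cov = Σ(rp − r̄p)(rm − r̄m) / 7 = 1.3349
Var(rm) = Σ(rm − r̄m)² / 7 = 1.9220
β = Cov / Var = 1.3349 / 1.9220 = 0.6945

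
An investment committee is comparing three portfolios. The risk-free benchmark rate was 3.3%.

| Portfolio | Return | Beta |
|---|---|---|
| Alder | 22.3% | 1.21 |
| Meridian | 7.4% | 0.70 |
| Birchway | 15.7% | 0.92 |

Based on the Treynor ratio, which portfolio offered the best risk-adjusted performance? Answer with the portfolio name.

Alder

Alder: Treynor = (22.3% − 3.3%) / 1.21 = 15.702
Meridian: Treynor = (7.4% − 3.3%) / 0.70 = 5.857
Birchway: Treynor = (15.7% − 3.3%) / 0.92 = 13.478
Highest: Alder (15.702).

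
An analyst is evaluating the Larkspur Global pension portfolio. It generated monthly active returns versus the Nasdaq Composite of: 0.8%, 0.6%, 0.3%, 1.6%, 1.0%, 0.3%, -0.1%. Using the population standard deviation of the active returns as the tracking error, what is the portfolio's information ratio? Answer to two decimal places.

1.25

Mean return μ = 4.50 / 7 = 0.6429%
Population std dev = √[1.8571 / 7] = 0.5151%
IR = μ / tracking error = 0.6429 / 0.5151 = 1.2481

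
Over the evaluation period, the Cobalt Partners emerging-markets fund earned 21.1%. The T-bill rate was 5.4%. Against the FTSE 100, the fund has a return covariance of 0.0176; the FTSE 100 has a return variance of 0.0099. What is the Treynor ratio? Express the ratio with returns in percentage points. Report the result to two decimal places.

β = Cov / Var = 0.0176 / 0.0099 = 1.7778
Treynor = (Rp − Rf) / β = (21.1% − 5.4%) / 1.7778 = 15.70 / 1.7778 = 8.8311

8.83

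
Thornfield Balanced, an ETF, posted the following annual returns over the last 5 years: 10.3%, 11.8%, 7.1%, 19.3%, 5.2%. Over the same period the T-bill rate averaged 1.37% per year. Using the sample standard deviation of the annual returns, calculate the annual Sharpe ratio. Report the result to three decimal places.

1.721

μ = (10.3 + 11.8 + 7.1 + 19.3 + 5.2) / 5 = 53.70 / 5 = 10.7400%
Sample σ = √[Σ(r − μ)² / 4] = √[118.5320 / 4] = √29.6330 = 5.4436%
Sharpe = (μ − rf) / σ = (10.7400 − 1.37) / 5.4436 = 9.3700 / 5.4436 = 1.7213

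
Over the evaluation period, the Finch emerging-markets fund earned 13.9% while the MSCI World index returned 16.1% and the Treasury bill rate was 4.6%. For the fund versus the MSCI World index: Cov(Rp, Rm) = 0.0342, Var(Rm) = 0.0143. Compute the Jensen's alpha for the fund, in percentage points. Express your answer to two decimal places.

β = Cov / Var = 0.0342 / 0.0143 = 2.3916
E[R] = Rf + β(Rm − Rf) = 4.6% + 2.3916 × (16.1% − 4.6%) = 32.1034%
α = Rp − E[R] = 13.9% − 32.1034% = -18.2034

-18.20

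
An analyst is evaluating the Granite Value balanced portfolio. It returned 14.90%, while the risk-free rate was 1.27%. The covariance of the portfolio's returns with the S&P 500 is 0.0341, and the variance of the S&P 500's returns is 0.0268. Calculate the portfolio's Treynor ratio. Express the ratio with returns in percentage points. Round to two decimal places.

10.71

β = Cov / Var = 0.0341 / 0.0268 = 1.2724
Treynor = (Rp − Rf) / β = (14.90% − 1.27%) / 1.2724 = 13.63 / 1.2724 = 10.7120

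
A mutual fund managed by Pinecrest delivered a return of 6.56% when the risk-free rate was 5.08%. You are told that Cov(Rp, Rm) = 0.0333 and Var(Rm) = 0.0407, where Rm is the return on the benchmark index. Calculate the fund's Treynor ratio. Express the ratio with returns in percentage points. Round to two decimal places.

β = Cov / Var = 0.0333 / 0.0407 = 0.8182
Treynor = (Rp − Rf) / β = (6.56% − 5.08%) / 0.8182 = 1.48 / 0.8182 = 1.8088

1.81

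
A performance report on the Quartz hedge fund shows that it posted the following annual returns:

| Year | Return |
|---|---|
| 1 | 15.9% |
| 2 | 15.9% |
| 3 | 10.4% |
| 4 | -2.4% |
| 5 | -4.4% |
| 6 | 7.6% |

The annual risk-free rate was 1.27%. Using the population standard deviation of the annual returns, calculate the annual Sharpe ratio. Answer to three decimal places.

r̄ = (15.9 + 15.9 + 10.4 − 2.4 − 4.4 + 7.6) / 6 = 7.1667%
Population std dev = √[388.4933 / 6] = 8.0467%
Sharpe = (r̄ − rf) / σ = (7.1667 − 1.27) / 8.0467 = 5.8967 / 8.0467 = 0.7328

0.733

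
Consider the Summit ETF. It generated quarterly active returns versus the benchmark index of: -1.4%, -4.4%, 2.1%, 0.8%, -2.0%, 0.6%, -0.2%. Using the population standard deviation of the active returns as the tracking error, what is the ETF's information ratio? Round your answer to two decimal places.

-0.32

μ = (-1.4 − 4.4 + 2.1 + 0.8 − 2 + 0.6 − 0.2) / 7 = -0.6429%
Population σ = √[Σ(r − μ)² / 7] = √[27.8771 / 7] = √3.9824 = 1.9956%
IR = μ / tracking error = -0.6429 / 1.9956 = -0.3222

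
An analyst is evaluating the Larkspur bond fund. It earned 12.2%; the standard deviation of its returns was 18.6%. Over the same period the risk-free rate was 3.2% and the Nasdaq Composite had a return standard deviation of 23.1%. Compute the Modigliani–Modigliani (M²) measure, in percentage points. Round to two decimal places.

14.38

Sharpe = (Rp − Rf) / σp = (12.2% − 3.2%) / 18.6% = 0.4839
M² = Rf + Sharpe × σm = 3.2% + 0.4839 × 23.1% = 14.3781%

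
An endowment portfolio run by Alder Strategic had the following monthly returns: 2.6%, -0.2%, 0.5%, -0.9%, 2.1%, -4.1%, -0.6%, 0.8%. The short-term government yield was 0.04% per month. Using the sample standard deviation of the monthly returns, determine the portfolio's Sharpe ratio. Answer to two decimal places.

r̄ = (2.6 − 0.2 + 0.5 − 0.9 + 2.1 − 4.1 − 0.6 + 0.8) / 8 = 0.20 / 8 = 0.0250%
Σ(r − r̄)² = 30.0750; sample σ = √(30.0750/7) = 2.0728%
Sharpe = (r̄ − rf) / σ = (0.0250 − 0.04) / 2.0728 = -0.0150 / 2.0728 = -0.0072

-0.01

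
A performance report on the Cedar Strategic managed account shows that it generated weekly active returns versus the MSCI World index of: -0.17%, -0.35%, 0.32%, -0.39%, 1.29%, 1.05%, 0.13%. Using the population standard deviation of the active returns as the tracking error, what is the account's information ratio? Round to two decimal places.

r̄ = (-0.17 − 0.35 + 0.32 − 0.39 + 1.29 + 1.05 + 0.13) / 7 = 0.2686%
Σ(r − r̄)² = (-0.17 − 0.2686)² + (-0.35 − 0.2686)² + (0.32 − 0.2686)² + … = 2.6845
σ = √[2.6845 / 7] = 0.6193%
IR = r̄ / tracking error = 0.2686 / 0.6193 = 0.4337

0.43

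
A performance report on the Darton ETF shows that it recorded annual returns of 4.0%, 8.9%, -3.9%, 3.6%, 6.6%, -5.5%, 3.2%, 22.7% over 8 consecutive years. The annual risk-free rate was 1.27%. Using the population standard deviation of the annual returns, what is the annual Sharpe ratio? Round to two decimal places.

Mean return μ = 39.60 / 8 = 4.9500%
Σ(r − μ)² = (4 − 4.9500)² + (8.9 − 4.9500)² + … = 526.7000
population σ = √(526.7000 / 8) = √65.8375 = 8.1140%
Sharpe = (μ − rf) / σ = (4.9500 − 1.27) / 8.1140 = 3.6800 / 8.1140 = 0.4535

0.45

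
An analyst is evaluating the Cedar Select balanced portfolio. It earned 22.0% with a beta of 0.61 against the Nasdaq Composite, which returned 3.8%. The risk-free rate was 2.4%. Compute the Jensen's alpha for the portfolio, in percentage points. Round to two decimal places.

CAPM expected return = Rf + β(Rm − Rf) = 2.4% + 0.61 × (3.8% − 2.4%) = 2.4 + 0.61 × 1.40 = 3.2540%
Jensen's α = Rp − E[R] = 22.0% − 3.2540% = 18.7460

18.75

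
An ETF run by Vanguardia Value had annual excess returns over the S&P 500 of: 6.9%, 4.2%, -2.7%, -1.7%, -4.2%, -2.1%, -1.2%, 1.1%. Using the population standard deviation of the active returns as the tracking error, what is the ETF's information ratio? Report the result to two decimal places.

0.01

μ = (6.9 + 4.2 − 2.7 − 1.7 − 4.2 − 2.1 − 1.2 + 1.1) / 8 = 0.30 / 8 = 0.0375%
Population σ = √[Σ(r − μ)² / 8] = √[100.1188 / 8] = √12.5149 = 3.5376%
IR = μ / tracking error = 0.0375 / 3.5376 = 0.0106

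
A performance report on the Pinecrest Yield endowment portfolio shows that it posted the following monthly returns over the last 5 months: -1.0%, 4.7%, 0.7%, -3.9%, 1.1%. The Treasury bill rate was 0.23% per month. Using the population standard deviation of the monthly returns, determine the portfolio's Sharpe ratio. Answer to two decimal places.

Mean return μ = 1.60 / 5 = 0.3200%
Σ(r − μ)² = (-1 − 0.3200)² + (4.7 − 0.3200)² + … = 39.4880
σ = √[39.4880 / 5] = 2.8103%
Sharpe = (μ − rf) / σ = (0.3200 − 0.23) / 2.8103 = 0.0900 / 2.8103 = 0.0320

0.03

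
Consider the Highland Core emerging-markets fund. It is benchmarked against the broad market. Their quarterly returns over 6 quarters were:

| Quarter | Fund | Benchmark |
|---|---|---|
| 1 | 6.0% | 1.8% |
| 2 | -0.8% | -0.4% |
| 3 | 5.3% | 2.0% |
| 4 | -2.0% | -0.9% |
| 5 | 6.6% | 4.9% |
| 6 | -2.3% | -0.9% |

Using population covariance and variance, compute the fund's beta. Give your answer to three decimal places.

r̄p = 2.1333%,  r̄m = 1.0833%
Cov = Σ(rp − r̄p)(rm − r̄m) / 6 = 7.3439
Var(rm) = Σ(rm − r̄m)² / 6 = 4.3314
β = Cov / Var = 7.3439 / 4.3314 = 1.6955

1.696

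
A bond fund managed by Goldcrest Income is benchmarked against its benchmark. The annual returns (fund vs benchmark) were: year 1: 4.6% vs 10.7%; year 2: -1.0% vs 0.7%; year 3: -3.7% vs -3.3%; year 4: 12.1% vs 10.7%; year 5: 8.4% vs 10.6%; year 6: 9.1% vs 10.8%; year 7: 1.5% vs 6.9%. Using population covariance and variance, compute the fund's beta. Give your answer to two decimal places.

r̄p = 4.4286%,  r̄m = 6.7286%
Cov = Σ(rp − r̄p)(rm − r̄m) / 7 = 25.6120
Var(rm) = Σ(rm − r̄m)² / 7 = 28.5792
β = Cov / Var = 25.6120 / 28.5792 = 0.8962

0.90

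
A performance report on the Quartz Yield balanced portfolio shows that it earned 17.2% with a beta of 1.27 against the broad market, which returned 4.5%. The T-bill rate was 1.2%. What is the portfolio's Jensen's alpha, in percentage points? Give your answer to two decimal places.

CAPM expected return = Rf + β(Rm − Rf) = 1.2% + 1.27 × (4.5% − 1.2%) = 1.2 + 1.27 × 3.30 = 5.3910%
Jensen's α = Rp − E[R] = 17.2% − 5.3910% = 11.8090

11.81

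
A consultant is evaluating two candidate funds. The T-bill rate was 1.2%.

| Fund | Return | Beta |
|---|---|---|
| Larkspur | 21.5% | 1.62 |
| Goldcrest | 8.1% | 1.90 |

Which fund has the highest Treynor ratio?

Larkspur

Larkspur: Treynor = (21.5% − 1.2%) / 1.62 = 12.531
Goldcrest: Treynor = (8.1% − 1.2%) / 1.90 = 3.632
Highest: Larkspur (12.531).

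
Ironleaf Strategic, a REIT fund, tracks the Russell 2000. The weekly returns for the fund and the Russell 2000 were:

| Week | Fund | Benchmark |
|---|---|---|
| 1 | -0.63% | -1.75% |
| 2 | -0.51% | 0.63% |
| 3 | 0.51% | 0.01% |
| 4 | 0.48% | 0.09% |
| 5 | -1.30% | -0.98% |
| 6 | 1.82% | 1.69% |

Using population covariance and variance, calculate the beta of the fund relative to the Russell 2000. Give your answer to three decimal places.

0.715

r̄p = 0.0617%,  r̄m = -0.0517%
Cov = Σ(rp − r̄p)(rm − r̄m) / 6 = 0.8664
Var(rm) = Σ(rm − r̄m)² / 6 = 1.2113
β = Cov / Var = 0.8664 / 1.2113 = 0.7153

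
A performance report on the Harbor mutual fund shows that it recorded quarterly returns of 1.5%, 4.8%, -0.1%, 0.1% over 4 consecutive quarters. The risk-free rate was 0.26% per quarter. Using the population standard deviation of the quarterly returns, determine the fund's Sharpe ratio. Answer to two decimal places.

Mean return r̄ = 6.30 / 4 = 1.5750%
Σ(r − r̄)² = 15.3875; population σ = √(15.3875/4) = 1.9613%
Sharpe = (r̄ − rf) / σ = (1.5750 − 0.26) / 1.9613 = 1.3150 / 1.9613 = 0.6705

0.67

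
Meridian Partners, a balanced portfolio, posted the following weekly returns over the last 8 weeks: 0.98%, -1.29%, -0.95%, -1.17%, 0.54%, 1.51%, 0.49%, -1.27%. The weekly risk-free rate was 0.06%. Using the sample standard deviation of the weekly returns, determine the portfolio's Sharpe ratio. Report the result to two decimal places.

μ = (0.98 − 1.29 − 0.95 − 1.17 + 0.54 + 1.51 + 0.49 − 1.27) / 8 = -1.160 / 8 = -0.1450%
Sample σ = √[Σ(r − μ)² / 7] = √[9.1524 / 7] = √1.3075 = 1.1435%
Sharpe = (μ − rf) / σ = (-0.1450 − 0.06) / 1.1435 = -0.2050 / 1.1435 = -0.1793

-0.18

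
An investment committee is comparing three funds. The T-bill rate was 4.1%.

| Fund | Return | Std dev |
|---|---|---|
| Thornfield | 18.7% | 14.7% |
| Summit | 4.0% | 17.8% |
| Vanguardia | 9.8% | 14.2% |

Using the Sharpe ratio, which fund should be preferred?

Thornfield: Sharpe ratio = (18.7% − 4.1%) / 14.7% = 0.993
Summit: Sharpe ratio = (4.0% − 4.1%) / 17.8% = -0.006
Vanguardia: Sharpe ratio = (9.8% − 4.1%) / 14.2% = 0.401
Highest: Thornfield (0.993).

Thornfield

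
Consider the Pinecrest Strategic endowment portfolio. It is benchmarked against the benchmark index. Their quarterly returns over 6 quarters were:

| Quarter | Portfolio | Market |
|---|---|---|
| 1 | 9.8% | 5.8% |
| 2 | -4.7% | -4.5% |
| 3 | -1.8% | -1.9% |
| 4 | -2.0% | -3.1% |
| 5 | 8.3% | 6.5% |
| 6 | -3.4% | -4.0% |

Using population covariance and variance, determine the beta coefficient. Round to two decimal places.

1.25

r̄p = 1.0333%,  r̄m = -0.2000%
Cov = Σ(rp − r̄p)(rm − r̄m) / 6 = 26.0667
Var(rm) = Σ(rm − r̄m)² / 6 = 20.8533
β = Cov / Var = 26.0667 / 20.8533 = 1.2500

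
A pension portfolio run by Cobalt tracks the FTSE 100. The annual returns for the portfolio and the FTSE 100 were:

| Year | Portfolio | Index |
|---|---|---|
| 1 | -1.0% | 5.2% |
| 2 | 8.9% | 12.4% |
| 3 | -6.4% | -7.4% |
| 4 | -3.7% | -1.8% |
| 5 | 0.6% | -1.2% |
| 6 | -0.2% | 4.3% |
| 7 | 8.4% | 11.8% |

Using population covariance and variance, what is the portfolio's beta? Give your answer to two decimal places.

r̄p = 0.9429%,  r̄m = 3.3286%
Cov = Σ(rp − r̄p)(rm − r̄m) / 7 = 33.5359
Var(rm) = Σ(rm − r̄m)² / 7 = 45.7735
β = Cov / Var = 33.5359 / 45.7735 = 0.7326

0.73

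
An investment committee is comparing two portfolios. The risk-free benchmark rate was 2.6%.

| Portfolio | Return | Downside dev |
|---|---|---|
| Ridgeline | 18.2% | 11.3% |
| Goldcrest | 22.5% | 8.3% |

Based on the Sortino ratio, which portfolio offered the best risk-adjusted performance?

Goldcrest

Ridgeline: Sortino ratio = (18.2% − 2.6%) / 11.3% = 1.381
Goldcrest: Sortino ratio = (22.5% − 2.6%) / 8.3% = 2.398
Highest: Goldcrest (2.398).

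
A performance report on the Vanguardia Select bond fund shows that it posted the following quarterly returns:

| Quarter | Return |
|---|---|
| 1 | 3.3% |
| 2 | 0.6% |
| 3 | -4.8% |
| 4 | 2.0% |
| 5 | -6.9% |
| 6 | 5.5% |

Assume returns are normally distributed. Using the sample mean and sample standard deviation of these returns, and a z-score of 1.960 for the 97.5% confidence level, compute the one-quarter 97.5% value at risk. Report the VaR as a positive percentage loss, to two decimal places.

r̄ = (3.3 + 0.6 − 4.8 + 2 − 6.9 + 5.5) / 6 = -0.0500%
Sample σ = √[Σ(r − r̄)² / 5] = √[116.1350 / 5] = √23.2270 = 4.8194%
VaR = −(r̄ − z·σ) = −(-0.0500 − 1.960 × 4.8194) = −(-9.4960) = 9.4960%

9.50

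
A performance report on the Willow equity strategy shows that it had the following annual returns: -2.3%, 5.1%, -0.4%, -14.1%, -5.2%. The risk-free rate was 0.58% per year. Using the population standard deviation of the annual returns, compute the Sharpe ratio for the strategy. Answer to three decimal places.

-0.626

μ = (-2.3 + 5.1 − 0.4 − 14.1 − 5.2) / 5 = -3.3800%
Population std dev = √[200.1880 / 5] = 6.3275%
Sharpe = (μ − rf) / σ = (-3.3800 − 0.58) / 6.3275 = -3.9600 / 6.3275 = -0.6258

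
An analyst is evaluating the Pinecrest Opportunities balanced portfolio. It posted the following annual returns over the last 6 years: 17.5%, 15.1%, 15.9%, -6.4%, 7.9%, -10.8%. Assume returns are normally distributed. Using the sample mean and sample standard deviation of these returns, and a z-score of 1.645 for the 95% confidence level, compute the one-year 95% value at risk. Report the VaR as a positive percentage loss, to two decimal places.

13.63

Mean return r̄ = 39.20 / 6 = 6.5333%
Σ(r − r̄)² = 750.9733; sample σ = √(750.9733/5) = 12.2554%
VaR = −(r̄ − z·σ) = −(6.5333 − 1.645 × 12.2554) = −(-13.6268) = 13.6268%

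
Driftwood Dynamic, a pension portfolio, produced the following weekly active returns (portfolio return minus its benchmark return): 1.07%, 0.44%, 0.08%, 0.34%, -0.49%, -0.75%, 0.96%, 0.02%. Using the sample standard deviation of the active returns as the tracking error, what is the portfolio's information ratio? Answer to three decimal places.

r̄ = (1.07 + 0.44 + 0.08 + 0.34 − 0.49 − 0.75 + 0.96 + 0.02) / 8 = 0.2088%
Σ(r − r̄)² = (1.07 − 0.2088)² + (0.44 − 0.2088)² + (0.08 − 0.2088)² + … = 2.8365
sample σ = √(2.8365 / 7) = √0.4052 = 0.6366%
IR = r̄ / tracking error = 0.2088 / 0.6366 = 0.3280

0.328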